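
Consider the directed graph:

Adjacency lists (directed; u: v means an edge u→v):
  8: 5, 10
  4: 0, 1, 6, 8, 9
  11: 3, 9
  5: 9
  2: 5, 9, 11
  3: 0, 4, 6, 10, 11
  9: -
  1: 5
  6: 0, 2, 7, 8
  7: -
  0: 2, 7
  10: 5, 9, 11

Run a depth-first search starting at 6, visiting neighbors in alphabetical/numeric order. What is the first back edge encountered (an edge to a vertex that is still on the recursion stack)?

3→0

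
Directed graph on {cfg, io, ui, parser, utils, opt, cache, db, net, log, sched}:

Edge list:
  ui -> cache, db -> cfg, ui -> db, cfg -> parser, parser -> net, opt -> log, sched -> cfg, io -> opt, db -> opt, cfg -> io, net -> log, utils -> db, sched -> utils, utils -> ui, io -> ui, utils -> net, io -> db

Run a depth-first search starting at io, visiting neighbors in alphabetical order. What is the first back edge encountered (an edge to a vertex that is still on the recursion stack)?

cfg→io

DFS from io (visiting neighbors in alphabetical order); mark gray on enter, black on exit:
io gray
  db gray
    cfg gray
      cfg→io: io is gray → back edge
First back edge: cfg → io.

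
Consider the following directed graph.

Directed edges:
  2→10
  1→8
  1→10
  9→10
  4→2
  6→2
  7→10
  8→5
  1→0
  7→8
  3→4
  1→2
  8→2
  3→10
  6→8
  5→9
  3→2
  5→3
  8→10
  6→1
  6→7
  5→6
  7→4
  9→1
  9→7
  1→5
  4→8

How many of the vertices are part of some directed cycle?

A vertex is on a directed cycle iff it belongs to a strongly connected component of size ≥ 2 (or has a self-loop).
The vertices on cycles are {1, 3, 4, 5, 6, 7, 8, 9} — 8 in total.

8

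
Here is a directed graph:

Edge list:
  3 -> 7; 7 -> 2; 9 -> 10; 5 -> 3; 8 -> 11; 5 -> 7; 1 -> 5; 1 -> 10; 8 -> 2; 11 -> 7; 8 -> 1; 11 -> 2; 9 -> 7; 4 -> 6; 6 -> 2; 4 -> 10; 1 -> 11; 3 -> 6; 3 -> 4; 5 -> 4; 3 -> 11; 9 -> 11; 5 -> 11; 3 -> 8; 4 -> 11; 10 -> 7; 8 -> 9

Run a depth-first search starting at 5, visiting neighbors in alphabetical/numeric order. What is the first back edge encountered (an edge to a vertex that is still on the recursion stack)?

DFS from 5 (visiting neighbors in alphabetical/numeric order); mark gray on enter, black on exit:
5 gray
  3 gray
    4 gray
      6 gray
        2 gray
        2 black
      6 black
      10 gray
        7 gray
          7→2: 2 black — skip
        7 black
      10 black
      11 gray
        11→2: 2 black — skip
        11→7: 7 black — skip
      11 black
    4 black
    3→6: 6 black — skip
    3→7: 7 black — skip
    8 gray
      1 gray
        1→5: 5 is gray → back edge
First back edge: 1 → 5.

1→5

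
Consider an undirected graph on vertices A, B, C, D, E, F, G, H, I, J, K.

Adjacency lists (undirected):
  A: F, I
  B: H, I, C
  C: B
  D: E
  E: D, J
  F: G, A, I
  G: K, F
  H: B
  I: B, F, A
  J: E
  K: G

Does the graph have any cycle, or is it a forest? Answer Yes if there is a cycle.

DFS, tracking each vertex's parent; an edge to a visited non-parent vertex closes a cycle.
Start from I:
visit I (parent –)
  visit B (parent I)
    visit H (parent B)
      H–B: parent, skip
    B–I: parent, skip
    visit C (parent B)
      C–B: parent, skip
  visit F (parent I)
    visit G (parent F)
      visit K (parent G)
        K–G: parent, skip
      G–F: parent, skip
    visit A (parent F)
      A–F: parent, skip
      A–I: I visited and ≠ parent → cycle
Cycle: I – F – A – I.

Yes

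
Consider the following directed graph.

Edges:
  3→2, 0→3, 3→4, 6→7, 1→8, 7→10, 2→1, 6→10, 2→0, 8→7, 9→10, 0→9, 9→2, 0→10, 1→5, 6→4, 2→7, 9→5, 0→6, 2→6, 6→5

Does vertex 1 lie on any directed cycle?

1 lies on a cycle iff there is a path from 1 back to itself.
Exploring from 1, it never reaches itself; equivalently, its strongly connected component is a singleton.

No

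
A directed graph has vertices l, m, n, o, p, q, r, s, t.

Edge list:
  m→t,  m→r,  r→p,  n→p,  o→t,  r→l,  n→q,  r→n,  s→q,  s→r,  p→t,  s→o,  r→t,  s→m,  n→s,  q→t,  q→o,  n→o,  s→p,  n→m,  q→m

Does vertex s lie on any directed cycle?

Yes

s is on a cycle iff s can reach itself via ≥1 edge.
s → r → n → s — yes.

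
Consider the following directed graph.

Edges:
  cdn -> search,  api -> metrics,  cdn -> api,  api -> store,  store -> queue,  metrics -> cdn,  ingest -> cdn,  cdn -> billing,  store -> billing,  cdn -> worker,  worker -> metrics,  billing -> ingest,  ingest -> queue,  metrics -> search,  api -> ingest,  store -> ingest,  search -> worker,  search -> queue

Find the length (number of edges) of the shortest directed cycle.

For each vertex v, BFS finds the shortest path from v back to v.
The shortest such closed walk is api → metrics → cdn → api, length 3.

3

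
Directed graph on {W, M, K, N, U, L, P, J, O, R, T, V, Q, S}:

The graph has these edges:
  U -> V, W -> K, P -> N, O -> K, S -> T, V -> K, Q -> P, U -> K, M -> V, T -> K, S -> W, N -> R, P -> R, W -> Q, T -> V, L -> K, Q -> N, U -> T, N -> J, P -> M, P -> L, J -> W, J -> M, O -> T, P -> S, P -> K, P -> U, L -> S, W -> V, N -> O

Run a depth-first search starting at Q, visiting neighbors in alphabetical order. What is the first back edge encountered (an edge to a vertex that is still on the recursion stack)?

W→Q

DFS from Q (visiting neighbors in alphabetical order); mark gray on enter, black on exit:
Q gray
  N gray
    J gray
      M gray
        V gray
          K gray
          K black
        V black
      M black
      W gray
        W→K: K black — skip
        W→Q: Q is gray → back edge
First back edge: W → Q.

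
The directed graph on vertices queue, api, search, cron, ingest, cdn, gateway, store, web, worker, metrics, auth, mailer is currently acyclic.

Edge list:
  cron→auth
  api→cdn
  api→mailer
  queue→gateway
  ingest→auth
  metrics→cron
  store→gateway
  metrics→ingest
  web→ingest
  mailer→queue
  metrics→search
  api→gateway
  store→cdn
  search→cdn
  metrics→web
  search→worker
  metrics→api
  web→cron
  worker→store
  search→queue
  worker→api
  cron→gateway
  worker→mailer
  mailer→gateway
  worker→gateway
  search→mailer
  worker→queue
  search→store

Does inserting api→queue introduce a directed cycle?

No

Adding api→queue creates a cycle iff queue can already reach api.
Explore from queue: no path reaches api. The graph stays acyclic.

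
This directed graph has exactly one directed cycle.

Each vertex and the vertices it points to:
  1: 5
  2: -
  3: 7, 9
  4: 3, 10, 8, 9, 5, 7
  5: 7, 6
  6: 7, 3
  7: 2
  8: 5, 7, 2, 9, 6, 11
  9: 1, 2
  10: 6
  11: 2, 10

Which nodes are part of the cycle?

1, 3, 5, 6, 9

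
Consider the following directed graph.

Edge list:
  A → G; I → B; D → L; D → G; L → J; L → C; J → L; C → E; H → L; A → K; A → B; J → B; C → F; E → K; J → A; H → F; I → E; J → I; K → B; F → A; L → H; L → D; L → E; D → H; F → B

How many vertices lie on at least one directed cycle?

4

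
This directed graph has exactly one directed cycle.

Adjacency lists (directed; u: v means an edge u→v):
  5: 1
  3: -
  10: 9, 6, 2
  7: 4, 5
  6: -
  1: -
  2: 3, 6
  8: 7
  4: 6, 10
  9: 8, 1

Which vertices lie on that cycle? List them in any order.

DFS with gray/black marking from 10:
10 gray
  9 gray
    8 gray
      7 gray
        4 gray
          6 gray
          6 black
          4→10: 10 is gray → back edge
Back edge closes the cycle 10 → 9 → 8 → 7 → 4 → 10; its vertices are {4, 7, 8, 9, 10}.

4, 7, 8, 9, 10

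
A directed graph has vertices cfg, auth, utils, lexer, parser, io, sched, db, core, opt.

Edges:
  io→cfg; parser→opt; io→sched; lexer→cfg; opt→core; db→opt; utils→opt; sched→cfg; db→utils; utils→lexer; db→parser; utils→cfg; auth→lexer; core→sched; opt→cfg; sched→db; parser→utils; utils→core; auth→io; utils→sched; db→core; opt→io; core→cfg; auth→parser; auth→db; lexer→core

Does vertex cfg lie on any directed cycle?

cfg lies on a cycle iff there is a path from cfg back to itself.
Exploring from cfg, it never reaches itself; equivalently, its strongly connected component is a singleton.

No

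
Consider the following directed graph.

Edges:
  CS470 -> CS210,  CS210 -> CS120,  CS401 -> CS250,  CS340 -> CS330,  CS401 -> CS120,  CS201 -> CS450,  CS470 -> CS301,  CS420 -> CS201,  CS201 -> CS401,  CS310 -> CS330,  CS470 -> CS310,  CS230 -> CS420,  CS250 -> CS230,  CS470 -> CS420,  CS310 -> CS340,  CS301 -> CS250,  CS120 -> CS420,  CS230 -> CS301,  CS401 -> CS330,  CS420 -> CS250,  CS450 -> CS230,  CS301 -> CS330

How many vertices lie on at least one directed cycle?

8

A vertex is on a directed cycle iff it belongs to a strongly connected component of size ≥ 2 (or has a self-loop).
The vertices on cycles are {CS120, CS201, CS230, CS250, CS301, CS401, CS420, CS450} — 8 in total.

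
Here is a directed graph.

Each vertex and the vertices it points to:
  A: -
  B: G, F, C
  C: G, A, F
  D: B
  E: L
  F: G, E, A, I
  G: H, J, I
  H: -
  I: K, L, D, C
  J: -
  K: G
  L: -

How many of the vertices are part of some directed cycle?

7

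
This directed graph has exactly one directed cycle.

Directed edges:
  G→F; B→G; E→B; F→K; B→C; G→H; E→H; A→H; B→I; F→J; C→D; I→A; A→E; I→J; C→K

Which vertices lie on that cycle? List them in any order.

DFS with gray/black marking from B:
B gray
  C gray
    D gray
    D black
    K gray
    K black
  C black
  I gray
    A gray
      H gray
      H black
      E gray
        E→H: H black — skip
        E→B: B is gray → back edge
Back edge closes the cycle B → I → A → E → B; its vertices are {A, B, E, I}.

A, B, E, I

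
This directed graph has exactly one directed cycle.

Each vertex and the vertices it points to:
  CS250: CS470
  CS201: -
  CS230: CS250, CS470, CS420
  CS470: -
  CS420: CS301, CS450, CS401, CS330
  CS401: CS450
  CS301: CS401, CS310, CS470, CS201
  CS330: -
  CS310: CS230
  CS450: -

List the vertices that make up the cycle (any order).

CS230, CS301, CS310, CS420

DFS with gray/black marking from CS310:
CS310 gray
  CS230 gray
    CS250 gray
      CS470 gray
      CS470 black
    CS250 black
    CS230→CS470: CS470 black — skip
    CS420 gray
      CS301 gray
        CS401 gray
          CS450 gray
          CS450 black
        CS401 black
        CS301→CS310: CS310 is gray → back edge
Back edge closes the cycle CS310 → CS230 → CS420 → CS301 → CS310; its vertices are {CS230, CS301, CS310, CS420}.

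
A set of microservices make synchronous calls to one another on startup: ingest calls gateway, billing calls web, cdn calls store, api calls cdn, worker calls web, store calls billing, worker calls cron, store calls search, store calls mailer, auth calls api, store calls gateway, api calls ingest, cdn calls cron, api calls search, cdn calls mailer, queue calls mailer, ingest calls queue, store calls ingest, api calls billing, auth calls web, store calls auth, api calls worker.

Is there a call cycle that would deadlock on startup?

DFS with white/gray/black marking, starting from search:
search gray
search black
gateway gray
gateway black
api gray
  cdn gray
    cron gray
    cron black
    store gray
      mailer gray
      mailer black
      store→gateway: gateway black — skip
      billing gray
        web gray
        web black
      billing black
      store→search: search black — skip
      ingest gray
        ingest→gateway: gateway black — skip
        queue gray
          queue→mailer: mailer black — skip
        queue black
      ingest black
      auth gray
        auth→web: web black — skip
        auth→api: api is gray → back edge
Back edge found, so a cycle exists: api → cdn → store → auth → api.

Yes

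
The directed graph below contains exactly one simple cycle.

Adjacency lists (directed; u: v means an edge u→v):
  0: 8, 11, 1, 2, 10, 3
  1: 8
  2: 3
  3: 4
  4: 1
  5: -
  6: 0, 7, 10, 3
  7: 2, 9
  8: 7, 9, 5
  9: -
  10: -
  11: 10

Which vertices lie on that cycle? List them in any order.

DFS with gray/black marking from 8:
8 gray
  7 gray
    2 gray
      3 gray
        4 gray
          1 gray
            1→8: 8 is gray → back edge
Back edge closes the cycle 8 → 7 → 2 → 3 → 4 → 1 → 8; its vertices are {1, 2, 3, 4, 7, 8}.

1, 2, 3, 4, 7, 8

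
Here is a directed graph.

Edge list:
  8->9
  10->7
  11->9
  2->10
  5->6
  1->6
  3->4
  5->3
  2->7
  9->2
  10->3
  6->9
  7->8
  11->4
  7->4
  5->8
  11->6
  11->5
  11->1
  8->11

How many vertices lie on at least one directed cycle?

9

A vertex is on a directed cycle iff it belongs to a strongly connected component of size ≥ 2 (or has a self-loop).
The vertices on cycles are {1, 2, 5, 6, 7, 8, 9, 10, 11} — 9 in total.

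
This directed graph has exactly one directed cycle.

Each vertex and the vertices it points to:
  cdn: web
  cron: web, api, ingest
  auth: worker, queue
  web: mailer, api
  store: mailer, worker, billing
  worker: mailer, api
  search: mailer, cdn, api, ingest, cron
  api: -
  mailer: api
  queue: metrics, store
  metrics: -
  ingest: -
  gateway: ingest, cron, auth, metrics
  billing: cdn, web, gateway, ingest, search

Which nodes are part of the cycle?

auth, queue, store, billing, gateway

DFS with gray/black marking from store:
store gray
  mailer gray
    api gray
    api black
  mailer black
  worker gray
    worker→mailer: mailer black — skip
    worker→api: api black — skip
  worker black
  billing gray
    cdn gray
      web gray
        web→mailer: mailer black — skip
        web→api: api black — skip
      web black
    cdn black
    billing→web: web black — skip
    gateway gray
      ingest gray
      ingest black
      cron gray
        cron→web: web black — skip
        cron→api: api black — skip
        cron→ingest: ingest black — skip
      cron black
      auth gray
        auth→worker: worker black — skip
        queue gray
          metrics gray
          metrics black
          queue→store: store is gray → back edge
Back edge closes the cycle store → billing → gateway → auth → queue → store; its vertices are {auth, queue, store, billing, gateway}.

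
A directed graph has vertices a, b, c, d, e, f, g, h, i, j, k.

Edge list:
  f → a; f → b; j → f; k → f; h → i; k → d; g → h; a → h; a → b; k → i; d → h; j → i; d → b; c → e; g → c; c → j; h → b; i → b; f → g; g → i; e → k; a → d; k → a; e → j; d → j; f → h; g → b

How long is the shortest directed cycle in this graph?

4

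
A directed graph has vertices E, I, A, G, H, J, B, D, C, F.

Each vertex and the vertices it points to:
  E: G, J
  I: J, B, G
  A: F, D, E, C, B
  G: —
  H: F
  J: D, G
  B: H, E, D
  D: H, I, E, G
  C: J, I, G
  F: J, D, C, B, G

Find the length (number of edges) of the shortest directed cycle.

3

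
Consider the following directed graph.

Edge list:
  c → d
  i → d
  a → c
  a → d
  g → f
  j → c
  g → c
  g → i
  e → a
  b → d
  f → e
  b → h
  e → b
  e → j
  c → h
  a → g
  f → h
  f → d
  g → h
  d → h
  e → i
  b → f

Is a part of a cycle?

a is on a cycle iff a can reach itself via ≥1 edge.
a → g → f → e → a — yes.

Yes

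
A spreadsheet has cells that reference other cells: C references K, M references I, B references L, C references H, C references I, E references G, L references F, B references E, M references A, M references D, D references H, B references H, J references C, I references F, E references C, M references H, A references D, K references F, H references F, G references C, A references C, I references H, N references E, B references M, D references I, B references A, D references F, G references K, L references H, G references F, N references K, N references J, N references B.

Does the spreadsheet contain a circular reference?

No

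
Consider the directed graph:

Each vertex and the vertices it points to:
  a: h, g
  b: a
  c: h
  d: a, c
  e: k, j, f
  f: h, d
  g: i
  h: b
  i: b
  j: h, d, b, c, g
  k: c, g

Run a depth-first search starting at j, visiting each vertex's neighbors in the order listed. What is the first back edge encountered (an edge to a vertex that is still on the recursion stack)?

a→h

DFS from j (visiting each vertex's neighbors in the order listed); mark gray on enter, black on exit:
j gray
  h gray
    b gray
      a gray
        a→h: h is gray → back edge
First back edge: a → h.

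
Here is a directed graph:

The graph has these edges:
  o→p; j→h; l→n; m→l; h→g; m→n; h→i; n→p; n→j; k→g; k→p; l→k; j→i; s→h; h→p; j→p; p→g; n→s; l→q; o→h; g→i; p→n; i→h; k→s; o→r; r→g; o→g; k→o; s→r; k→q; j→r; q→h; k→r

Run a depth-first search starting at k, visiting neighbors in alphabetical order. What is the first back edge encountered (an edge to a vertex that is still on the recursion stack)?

DFS from k (visiting neighbors in alphabetical order); mark gray on enter, black on exit:
k gray
  g gray
    i gray
      h gray
        h→g: g is gray → back edge
First back edge: h → g.

h->g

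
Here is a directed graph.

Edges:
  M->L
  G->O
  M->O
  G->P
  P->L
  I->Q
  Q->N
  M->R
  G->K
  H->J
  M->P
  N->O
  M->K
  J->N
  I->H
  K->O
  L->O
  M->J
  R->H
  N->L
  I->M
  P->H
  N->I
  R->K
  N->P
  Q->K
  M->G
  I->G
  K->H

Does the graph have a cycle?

DFS with white/gray/black marking, starting from J:
J gray
  N gray
    L gray
      O gray
      O black
    L black
    N→O: O black — skip
    P gray
      H gray
        H→J: J is gray → back edge
Back edge found, so a cycle exists: J → N → P → H → J.

Yes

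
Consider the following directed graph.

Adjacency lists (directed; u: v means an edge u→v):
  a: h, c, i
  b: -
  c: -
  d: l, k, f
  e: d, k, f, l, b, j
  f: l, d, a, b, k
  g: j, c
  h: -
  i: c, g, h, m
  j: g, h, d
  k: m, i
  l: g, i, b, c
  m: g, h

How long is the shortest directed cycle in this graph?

2

For each vertex v, BFS finds the shortest path from v back to v.
The shortest such closed walk is d → f → d, length 2.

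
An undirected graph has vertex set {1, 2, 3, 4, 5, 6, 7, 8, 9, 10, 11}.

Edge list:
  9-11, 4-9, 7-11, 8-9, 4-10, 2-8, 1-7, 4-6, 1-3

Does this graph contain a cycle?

DFS, tracking each vertex's parent; an edge to a visited non-parent vertex closes a cycle.
Start from 5:
visit 5 (parent –)
visit 1 (parent –)
  visit 3 (parent 1)
    3–1: parent, skip
  visit 7 (parent 1)
    7–1: parent, skip
    visit 11 (parent 7)
      11–7: parent, skip
      visit 9 (parent 11)
        9–11: parent, skip
        visit 8 (parent 9)
          visit 2 (parent 8)
            2–8: parent, skip
          8–9: parent, skip
        visit 4 (parent 9)
          visit 10 (parent 4)
            10–4: parent, skip
          visit 6 (parent 4)
            6–4: parent, skip
          4–9: parent, skip
No non-parent visited neighbor found — the graph is a forest.

No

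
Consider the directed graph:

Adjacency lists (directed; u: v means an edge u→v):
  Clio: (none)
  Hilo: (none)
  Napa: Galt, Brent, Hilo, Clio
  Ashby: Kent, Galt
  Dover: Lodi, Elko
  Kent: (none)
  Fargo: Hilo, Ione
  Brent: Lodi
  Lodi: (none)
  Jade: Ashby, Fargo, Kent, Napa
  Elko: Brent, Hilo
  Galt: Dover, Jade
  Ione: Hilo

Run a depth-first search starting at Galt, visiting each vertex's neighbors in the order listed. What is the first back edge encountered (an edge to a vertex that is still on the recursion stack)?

Ashby→Galt

DFS from Galt (visiting each vertex's neighbors in the order listed); mark gray on enter, black on exit:
Galt gray
  Dover gray
    Lodi gray
    Lodi black
    Elko gray
      Brent gray
        Brent→Lodi: Lodi black — skip
      Brent black
      Hilo gray
      Hilo black
    Elko black
  Dover black
  Jade gray
    Ashby gray
      Kent gray
      Kent black
      Ashby→Galt: Galt is gray → back edge
First back edge: Ashby → Galt.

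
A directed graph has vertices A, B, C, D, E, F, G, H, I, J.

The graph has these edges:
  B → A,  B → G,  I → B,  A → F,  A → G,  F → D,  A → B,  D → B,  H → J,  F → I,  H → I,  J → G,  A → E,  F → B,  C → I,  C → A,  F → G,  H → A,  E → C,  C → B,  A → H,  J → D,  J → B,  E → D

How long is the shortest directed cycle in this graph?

2

For each vertex v, BFS finds the shortest path from v back to v.
The shortest such closed walk is A → H → A, length 2.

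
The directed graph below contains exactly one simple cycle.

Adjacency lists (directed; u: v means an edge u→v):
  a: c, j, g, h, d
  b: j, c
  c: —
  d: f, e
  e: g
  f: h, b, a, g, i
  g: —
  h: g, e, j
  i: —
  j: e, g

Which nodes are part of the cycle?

a, d, f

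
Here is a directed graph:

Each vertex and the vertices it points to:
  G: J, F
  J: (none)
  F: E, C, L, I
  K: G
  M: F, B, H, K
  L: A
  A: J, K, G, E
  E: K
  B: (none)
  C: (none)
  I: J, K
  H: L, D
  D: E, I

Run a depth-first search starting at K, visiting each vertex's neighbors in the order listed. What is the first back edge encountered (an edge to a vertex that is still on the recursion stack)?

E→K

DFS from K (visiting each vertex's neighbors in the order listed); mark gray on enter, black on exit:
K gray
  G gray
    J gray
    J black
    F gray
      E gray
        E→K: K is gray → back edge
First back edge: E → K.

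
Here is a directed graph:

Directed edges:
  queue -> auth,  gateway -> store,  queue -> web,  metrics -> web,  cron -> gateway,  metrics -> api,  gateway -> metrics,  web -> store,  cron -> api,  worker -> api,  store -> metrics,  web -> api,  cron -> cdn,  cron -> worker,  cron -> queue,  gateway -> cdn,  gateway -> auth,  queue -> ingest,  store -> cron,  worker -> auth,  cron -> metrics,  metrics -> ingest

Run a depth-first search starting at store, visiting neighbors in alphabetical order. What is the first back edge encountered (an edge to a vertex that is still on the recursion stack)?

web->store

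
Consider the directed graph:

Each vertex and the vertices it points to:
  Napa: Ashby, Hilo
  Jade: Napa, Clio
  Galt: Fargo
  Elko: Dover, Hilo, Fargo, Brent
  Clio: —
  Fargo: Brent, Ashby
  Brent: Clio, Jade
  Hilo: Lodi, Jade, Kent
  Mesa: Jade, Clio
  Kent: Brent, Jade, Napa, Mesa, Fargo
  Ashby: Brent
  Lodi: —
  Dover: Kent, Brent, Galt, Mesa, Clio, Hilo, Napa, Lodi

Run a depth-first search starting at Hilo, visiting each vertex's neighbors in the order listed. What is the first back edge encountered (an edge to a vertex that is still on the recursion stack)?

Brent→Jade

DFS from Hilo (visiting each vertex's neighbors in the order listed); mark gray on enter, black on exit:
Hilo gray
  Lodi gray
  Lodi black
  Jade gray
    Napa gray
      Ashby gray
        Brent gray
          Clio gray
          Clio black
          Brent→Jade: Jade is gray → back edge
First back edge: Brent → Jade.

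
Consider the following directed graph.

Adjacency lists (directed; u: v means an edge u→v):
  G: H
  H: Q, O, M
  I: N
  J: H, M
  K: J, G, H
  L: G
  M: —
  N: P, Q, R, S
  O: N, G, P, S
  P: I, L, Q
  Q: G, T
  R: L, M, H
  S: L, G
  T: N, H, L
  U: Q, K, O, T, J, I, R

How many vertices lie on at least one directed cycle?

11

A vertex is on a directed cycle iff it belongs to a strongly connected component of size ≥ 2 (or has a self-loop).
The vertices on cycles are {G, H, I, L, N, O, P, Q, R, S, T} — 11 in total.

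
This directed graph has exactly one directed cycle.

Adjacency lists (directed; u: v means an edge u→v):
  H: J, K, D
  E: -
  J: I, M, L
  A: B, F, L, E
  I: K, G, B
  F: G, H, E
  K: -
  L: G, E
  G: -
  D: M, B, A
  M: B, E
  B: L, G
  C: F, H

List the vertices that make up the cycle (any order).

DFS with gray/black marking from H:
H gray
  J gray
    I gray
      K gray
      K black
      G gray
      G black
      B gray
        L gray
          L→G: G black — skip
          E gray
          E black
        L black
        B→G: G black — skip
      B black
    I black
    M gray
      M→B: B black — skip
      M→E: E black — skip
    M black
    J→L: L black — skip
  J black
  H→K: K black — skip
  D gray
    D→M: M black — skip
    D→B: B black — skip
    A gray
      A→B: B black — skip
      F gray
        F→G: G black — skip
        F→H: H is gray → back edge
Back edge closes the cycle H → D → A → F → H; its vertices are {A, D, F, H}.

A, D, F, H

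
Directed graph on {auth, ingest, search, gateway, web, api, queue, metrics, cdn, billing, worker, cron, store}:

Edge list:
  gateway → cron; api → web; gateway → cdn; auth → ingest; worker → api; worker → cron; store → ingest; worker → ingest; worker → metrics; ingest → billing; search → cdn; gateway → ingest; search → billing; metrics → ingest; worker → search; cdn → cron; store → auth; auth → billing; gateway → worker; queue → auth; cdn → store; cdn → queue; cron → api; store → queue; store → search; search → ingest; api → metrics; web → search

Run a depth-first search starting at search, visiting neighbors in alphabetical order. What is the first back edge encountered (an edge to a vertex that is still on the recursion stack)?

DFS from search (visiting neighbors in alphabetical order); mark gray on enter, black on exit:
search gray
  billing gray
  billing black
  cdn gray
    cron gray
      api gray
        metrics gray
          ingest gray
            ingest→billing: billing black — skip
          ingest black
        metrics black
        web gray
          web→search: search is gray → back edge
First back edge: web → search.

web→search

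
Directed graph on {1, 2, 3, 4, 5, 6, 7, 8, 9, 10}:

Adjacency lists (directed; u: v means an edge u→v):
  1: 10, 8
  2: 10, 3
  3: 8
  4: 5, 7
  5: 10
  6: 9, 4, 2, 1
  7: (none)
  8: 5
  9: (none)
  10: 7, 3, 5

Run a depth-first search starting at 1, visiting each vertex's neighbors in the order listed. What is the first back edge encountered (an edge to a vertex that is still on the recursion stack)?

5→10

DFS from 1 (visiting each vertex's neighbors in the order listed); mark gray on enter, black on exit:
1 gray
  10 gray
    7 gray
    7 black
    3 gray
      8 gray
        5 gray
          5→10: 10 is gray → back edge
First back edge: 5 → 10.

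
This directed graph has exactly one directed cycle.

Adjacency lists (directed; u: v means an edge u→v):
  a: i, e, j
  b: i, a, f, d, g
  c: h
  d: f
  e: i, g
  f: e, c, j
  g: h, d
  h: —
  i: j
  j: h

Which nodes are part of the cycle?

d, e, f, g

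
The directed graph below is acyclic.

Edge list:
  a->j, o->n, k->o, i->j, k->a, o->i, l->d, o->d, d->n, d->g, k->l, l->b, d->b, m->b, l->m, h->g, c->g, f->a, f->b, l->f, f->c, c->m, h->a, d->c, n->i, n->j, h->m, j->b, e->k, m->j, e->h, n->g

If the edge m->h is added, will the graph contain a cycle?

Yes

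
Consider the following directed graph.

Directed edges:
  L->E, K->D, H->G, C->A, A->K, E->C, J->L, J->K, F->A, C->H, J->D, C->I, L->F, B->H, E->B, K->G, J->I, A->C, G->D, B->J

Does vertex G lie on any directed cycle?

G lies on a cycle iff there is a path from G back to itself.
Exploring from G, it never reaches itself; equivalently, its strongly connected component is a singleton.

No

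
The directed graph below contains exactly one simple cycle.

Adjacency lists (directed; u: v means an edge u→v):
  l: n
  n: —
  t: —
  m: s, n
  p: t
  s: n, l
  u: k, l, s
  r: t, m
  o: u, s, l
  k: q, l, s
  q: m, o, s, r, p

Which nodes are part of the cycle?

k, o, q, u

DFS with gray/black marking from q:
q gray
  m gray
    s gray
      n gray
      n black
      l gray
        l→n: n black — skip
      l black
    s black
    m→n: n black — skip
  m black
  o gray
    u gray
      k gray
        k→q: q is gray → back edge
Back edge closes the cycle q → o → u → k → q; its vertices are {k, o, q, u}.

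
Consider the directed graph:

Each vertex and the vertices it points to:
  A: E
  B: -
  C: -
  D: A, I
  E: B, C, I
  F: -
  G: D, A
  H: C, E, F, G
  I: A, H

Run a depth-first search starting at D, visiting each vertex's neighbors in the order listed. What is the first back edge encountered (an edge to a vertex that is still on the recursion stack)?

DFS from D (visiting each vertex's neighbors in the order listed); mark gray on enter, black on exit:
D gray
  A gray
    E gray
      B gray
      B black
      C gray
      C black
      I gray
        I→A: A is gray → back edge
First back edge: I → A.

I→A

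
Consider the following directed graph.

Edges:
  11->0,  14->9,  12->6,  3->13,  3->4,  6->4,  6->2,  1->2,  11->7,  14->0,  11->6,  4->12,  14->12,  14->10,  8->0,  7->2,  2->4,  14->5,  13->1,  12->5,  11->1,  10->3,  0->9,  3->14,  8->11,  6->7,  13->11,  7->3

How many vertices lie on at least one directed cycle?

11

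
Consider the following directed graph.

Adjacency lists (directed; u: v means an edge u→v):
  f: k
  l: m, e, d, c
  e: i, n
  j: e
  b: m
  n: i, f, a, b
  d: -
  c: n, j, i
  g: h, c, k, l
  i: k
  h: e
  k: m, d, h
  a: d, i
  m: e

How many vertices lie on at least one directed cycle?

A vertex is on a directed cycle iff it belongs to a strongly connected component of size ≥ 2 (or has a self-loop).
The vertices on cycles are {a, b, e, f, h, i, k, m, n} — 9 in total.

9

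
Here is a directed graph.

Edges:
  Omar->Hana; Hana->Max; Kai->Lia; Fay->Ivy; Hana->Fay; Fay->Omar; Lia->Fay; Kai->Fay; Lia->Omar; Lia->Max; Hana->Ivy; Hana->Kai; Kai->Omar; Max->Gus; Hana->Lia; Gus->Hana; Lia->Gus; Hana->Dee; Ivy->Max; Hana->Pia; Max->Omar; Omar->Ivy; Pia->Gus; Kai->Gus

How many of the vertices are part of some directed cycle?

A vertex is on a directed cycle iff it belongs to a strongly connected component of size ≥ 2 (or has a self-loop).
The vertices on cycles are {Fay, Gus, Ivy, Kai, Lia, Max, Pia, Hana, Omar} — 9 in total.

9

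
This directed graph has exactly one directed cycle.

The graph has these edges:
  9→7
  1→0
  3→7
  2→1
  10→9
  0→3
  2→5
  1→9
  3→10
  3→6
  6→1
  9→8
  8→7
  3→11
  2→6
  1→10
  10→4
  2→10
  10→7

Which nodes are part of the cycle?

DFS with gray/black marking from 6:
6 gray
  1 gray
    10 gray
      7 gray
      7 black
      9 gray
        9→7: 7 black — skip
        8 gray
          8→7: 7 black — skip
        8 black
      9 black
      4 gray
      4 black
    10 black
    0 gray
      3 gray
        3→10: 10 black — skip
        11 gray
        11 black
        3→6: 6 is gray → back edge
Back edge closes the cycle 6 → 1 → 0 → 3 → 6; its vertices are {0, 1, 3, 6}.

0, 1, 3, 6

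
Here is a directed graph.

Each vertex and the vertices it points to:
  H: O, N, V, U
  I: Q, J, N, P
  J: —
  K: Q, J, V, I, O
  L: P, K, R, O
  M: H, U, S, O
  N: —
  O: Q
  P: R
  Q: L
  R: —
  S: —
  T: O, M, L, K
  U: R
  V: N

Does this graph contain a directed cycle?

Yes

DFS with white/gray/black marking, starting from I:
I gray
  Q gray
    L gray
      P gray
        R gray
        R black
      P black
      K gray
        K→Q: Q is gray → back edge
Back edge found, so a cycle exists: Q → L → K → Q.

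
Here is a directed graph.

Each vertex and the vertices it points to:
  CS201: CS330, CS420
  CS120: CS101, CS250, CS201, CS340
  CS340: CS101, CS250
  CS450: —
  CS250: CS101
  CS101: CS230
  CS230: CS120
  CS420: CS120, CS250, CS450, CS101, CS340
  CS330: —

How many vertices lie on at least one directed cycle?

A vertex is on a directed cycle iff it belongs to a strongly connected component of size ≥ 2 (or has a self-loop).
The vertices on cycles are {CS101, CS120, CS201, CS230, CS250, CS340, CS420} — 7 in total.

7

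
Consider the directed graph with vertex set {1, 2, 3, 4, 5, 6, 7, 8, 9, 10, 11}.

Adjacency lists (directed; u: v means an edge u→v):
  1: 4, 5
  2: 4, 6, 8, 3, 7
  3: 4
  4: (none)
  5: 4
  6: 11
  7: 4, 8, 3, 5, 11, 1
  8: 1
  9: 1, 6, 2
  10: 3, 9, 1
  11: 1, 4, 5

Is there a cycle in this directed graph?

No

DFS with white/gray/black marking, starting from 2:
2 gray
  4 gray
  4 black
  6 gray
    11 gray
      1 gray
        1→4: 4 black — skip
        5 gray
          5→4: 4 black — skip
        5 black
      1 black
      11→4: 4 black — skip
      11→5: 5 black — skip
    11 black
  6 black
  8 gray
    8→1: 1 black — skip
  8 black
  3 gray
    3→4: 4 black — skip
  3 black
  7 gray
    7→4: 4 black — skip
    7→8: 8 black — skip
    7→3: 3 black — skip
    7→5: 5 black — skip
    7→11: 11 black — skip
    7→1: 1 black — skip
  7 black
2 black
9 gray
  9→1: 1 black — skip
  9→6: 6 black — skip
  9→2: 2 black — skip
9 black
10 gray
  10→3: 3 black — skip
  10→9: 9 black — skip
  10→1: 1 black — skip
10 black
Every edge goes to a white or black vertex — no back edge, so the graph is acyclic.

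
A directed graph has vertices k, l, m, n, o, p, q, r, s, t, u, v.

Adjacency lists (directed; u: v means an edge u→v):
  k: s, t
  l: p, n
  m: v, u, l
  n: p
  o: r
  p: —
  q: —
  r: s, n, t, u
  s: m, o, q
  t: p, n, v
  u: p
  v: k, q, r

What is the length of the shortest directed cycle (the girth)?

For each vertex v, BFS finds the shortest path from v back to v.
The shortest such closed walk is s → o → r → s, length 3.

3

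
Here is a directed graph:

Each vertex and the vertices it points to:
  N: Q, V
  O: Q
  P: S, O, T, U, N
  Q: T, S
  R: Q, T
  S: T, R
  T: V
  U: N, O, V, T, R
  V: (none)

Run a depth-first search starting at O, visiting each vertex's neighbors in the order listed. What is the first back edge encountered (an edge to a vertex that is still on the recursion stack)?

DFS from O (visiting each vertex's neighbors in the order listed); mark gray on enter, black on exit:
O gray
  Q gray
    T gray
      V gray
      V black
    T black
    S gray
      S→T: T black — skip
      R gray
        R→Q: Q is gray → back edge
First back edge: R → Q.

R->Q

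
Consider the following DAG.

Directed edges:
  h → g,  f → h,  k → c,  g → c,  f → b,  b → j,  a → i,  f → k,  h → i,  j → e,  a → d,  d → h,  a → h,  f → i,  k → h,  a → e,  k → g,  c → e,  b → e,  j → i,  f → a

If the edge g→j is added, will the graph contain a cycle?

No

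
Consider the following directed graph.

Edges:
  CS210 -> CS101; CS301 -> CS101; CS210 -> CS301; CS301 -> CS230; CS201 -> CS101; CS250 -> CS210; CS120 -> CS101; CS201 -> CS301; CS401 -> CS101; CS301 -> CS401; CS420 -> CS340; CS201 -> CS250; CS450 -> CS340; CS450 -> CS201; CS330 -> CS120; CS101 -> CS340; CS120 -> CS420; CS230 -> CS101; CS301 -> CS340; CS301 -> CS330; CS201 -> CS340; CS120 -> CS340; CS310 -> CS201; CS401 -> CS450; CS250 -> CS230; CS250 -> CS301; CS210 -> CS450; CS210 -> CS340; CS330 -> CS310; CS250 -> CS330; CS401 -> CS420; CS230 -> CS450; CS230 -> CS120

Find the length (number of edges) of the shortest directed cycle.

For each vertex v, BFS finds the shortest path from v back to v.
The shortest such closed walk is CS250 → CS210 → CS450 → CS201 → CS250, length 4.

4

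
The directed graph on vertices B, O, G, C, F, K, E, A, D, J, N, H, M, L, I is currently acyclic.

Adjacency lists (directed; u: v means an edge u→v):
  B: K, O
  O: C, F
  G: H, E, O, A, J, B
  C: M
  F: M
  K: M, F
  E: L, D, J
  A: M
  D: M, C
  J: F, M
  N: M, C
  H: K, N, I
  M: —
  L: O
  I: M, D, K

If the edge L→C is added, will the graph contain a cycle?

No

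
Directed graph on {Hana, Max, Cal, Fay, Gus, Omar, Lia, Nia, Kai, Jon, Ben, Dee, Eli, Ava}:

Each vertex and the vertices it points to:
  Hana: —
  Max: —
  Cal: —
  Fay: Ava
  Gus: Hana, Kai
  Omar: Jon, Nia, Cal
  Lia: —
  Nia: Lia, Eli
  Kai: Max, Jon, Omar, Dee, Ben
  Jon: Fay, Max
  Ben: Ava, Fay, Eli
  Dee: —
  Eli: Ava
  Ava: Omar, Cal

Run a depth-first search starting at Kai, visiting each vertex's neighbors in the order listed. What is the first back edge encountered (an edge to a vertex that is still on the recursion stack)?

Omar→Jon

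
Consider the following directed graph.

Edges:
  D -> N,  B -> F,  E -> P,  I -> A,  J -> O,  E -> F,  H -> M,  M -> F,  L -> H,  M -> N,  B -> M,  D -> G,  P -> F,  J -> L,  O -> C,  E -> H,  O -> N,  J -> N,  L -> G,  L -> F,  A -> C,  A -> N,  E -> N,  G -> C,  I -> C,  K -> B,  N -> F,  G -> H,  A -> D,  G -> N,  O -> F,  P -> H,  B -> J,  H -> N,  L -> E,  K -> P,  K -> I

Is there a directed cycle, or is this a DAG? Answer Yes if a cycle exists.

No

DFS with white/gray/black marking, starting from E:
E gray
  F gray
  F black
  H gray
    M gray
      N gray
        N→F: F black — skip
      N black
      M→F: F black — skip
    M black
    H→N: N black — skip
  H black
  E→N: N black — skip
  P gray
    P→H: H black — skip
    P→F: F black — skip
  P black
E black
A gray
  D gray
    D→N: N black — skip
    G gray
      G→H: H black — skip
      G→N: N black — skip
      C gray
      C black
    G black
  D black
  A→N: N black — skip
  A→C: C black — skip
A black
B gray
  B→M: M black — skip
  B→F: F black — skip
  J gray
    L gray
      L→G: G black — skip
      L→H: H black — skip
      L→F: F black — skip
      L→E: E black — skip
    L black
    O gray
      O→C: C black — skip
      O→F: F black — skip
      O→N: N black — skip
    O black
    J→N: N black — skip
  J black
B black
I gray
  I→C: C black — skip
  I→A: A black — skip
I black
K gray
  K→P: P black — skip
  K→B: B black — skip
  K→I: I black — skip
K black
Every edge goes to a white or black vertex — no back edge, so the graph is acyclic.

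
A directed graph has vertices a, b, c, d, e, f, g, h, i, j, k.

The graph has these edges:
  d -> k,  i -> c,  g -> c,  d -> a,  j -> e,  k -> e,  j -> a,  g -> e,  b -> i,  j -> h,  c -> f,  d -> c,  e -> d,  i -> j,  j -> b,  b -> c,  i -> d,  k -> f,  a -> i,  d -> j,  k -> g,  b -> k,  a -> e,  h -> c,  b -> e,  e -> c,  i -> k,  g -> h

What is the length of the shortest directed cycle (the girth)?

3

For each vertex v, BFS finds the shortest path from v back to v.
The shortest such closed walk is d → k → e → d, length 3.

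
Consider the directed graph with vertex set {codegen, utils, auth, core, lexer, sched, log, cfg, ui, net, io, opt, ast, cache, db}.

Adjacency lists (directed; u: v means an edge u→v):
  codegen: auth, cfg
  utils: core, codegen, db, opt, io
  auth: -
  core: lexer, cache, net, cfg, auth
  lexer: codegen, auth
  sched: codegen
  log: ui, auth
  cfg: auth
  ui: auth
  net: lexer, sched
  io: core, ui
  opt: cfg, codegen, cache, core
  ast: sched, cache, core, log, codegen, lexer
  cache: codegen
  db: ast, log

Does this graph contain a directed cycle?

No

DFS with white/gray/black marking, starting from net:
net gray
  lexer gray
    codegen gray
      auth gray
      auth black
      cfg gray
        cfg→auth: auth black — skip
      cfg black
    codegen black
    lexer→auth: auth black — skip
  lexer black
  sched gray
    sched→codegen: codegen black — skip
  sched black
net black
utils gray
  core gray
    core→lexer: lexer black — skip
    cache gray
      cache→codegen: codegen black — skip
    cache black
    core→net: net black — skip
    core→cfg: cfg black — skip
    core→auth: auth black — skip
  core black
  utils→codegen: codegen black — skip
  db gray
    ast gray
      ast→sched: sched black — skip
      ast→cache: cache black — skip
      ast→core: core black — skip
      log gray
        ui gray
          ui→auth: auth black — skip
        ui black
        log→auth: auth black — skip
      log black
      ast→codegen: codegen black — skip
      ast→lexer: lexer black — skip
    ast black
    db→log: log black — skip
  db black
  opt gray
    opt→cfg: cfg black — skip
    opt→codegen: codegen black — skip
    opt→cache: cache black — skip
    opt→core: core black — skip
  opt black
  io gray
    io→core: core black — skip
    io→ui: ui black — skip
  io black
utils black
Every edge goes to a white or black vertex — no back edge, so the graph is acyclic.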